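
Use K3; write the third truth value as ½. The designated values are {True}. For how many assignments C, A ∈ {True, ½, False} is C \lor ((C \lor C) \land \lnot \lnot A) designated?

3

Designated under: (C=True, A=True); (C=True, A=½); (C=True, A=False).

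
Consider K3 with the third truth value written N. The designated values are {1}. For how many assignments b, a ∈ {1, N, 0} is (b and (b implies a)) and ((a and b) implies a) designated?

Designated under: (b=1, a=1).

1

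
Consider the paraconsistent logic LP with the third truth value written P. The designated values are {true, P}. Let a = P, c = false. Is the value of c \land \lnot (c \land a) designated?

No

c \land a = false \land P = false
\lnot (c \land a) = \lnot false = true
c \land \lnot (c \land a) = false \land true = false
false ∉ {true, P}.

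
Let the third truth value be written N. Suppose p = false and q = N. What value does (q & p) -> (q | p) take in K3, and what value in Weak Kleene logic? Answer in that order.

true; N

In K3: q & p = N & false = false
q | p = N | false = N
(q & p) -> (q | p) = false -> N = true  [~false | N]
In Weak Kleene logic: q & p = N & false = N
q | p = N | false = N
(q & p) -> (q | p) = N -> N = N
They differ because K3 and Weak Kleene logic treat N differently under the binary connectives.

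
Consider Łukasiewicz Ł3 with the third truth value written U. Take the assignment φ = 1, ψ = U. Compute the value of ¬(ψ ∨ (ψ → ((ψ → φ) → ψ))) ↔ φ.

0

ψ → φ = U → 1 = 1  [min(1, 1−½+1)]
(ψ → φ) → ψ = 1 → U = U
ψ → ((ψ → φ) → ψ) = U → U = 1
ψ ∨ (ψ → ((ψ → φ) → ψ)) = U ∨ 1 = 1
¬(ψ ∨ (ψ → ((ψ → φ) → ψ))) = ¬1 = 0
¬(ψ ∨ (ψ → ((ψ → φ) → ψ))) ↔ φ = 0 ↔ 1 = 0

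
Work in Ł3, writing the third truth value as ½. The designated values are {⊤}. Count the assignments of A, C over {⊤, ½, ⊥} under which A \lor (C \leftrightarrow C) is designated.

Of the 9 assignments, 9 give a value in {⊤}.

9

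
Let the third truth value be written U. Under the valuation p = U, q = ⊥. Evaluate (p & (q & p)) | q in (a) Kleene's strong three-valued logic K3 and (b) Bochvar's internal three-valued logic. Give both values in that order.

⊥; U

In Kleene's strong three-valued logic K3: q & p = ⊥ & U = ⊥
p & (q & p) = U & ⊥ = ⊥
(p & (q & p)) | q = ⊥ | ⊥ = ⊥
In Bochvar's internal three-valued logic: q & p = ⊥ & U = U
p & (q & p) = U & U = U
(p & (q & p)) | q = U | ⊥ = U
They differ because Kleene's strong three-valued logic K3 and Bochvar's internal three-valued logic treat U differently under the binary connectives.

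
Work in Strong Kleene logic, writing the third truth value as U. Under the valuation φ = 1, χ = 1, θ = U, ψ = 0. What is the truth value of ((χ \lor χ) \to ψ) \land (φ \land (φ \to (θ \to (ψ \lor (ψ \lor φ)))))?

0

χ \lor χ = 1 \lor 1 = 1
(χ \lor χ) \to ψ = 1 \to 0 = 0
ψ \lor φ = 0 \lor 1 = 1
ψ \lor (ψ \lor φ) = 0 \lor 1 = 1
θ \to (ψ \lor (ψ \lor φ)) = U \to 1 = 1  [\lnot U \lor 1]
φ \to (θ \to (ψ \lor (ψ \lor φ))) = 1 \to 1 = 1
φ \land (φ \to (θ \to (ψ \lor (ψ \lor φ)))) = 1 \land 1 = 1
((χ \lor χ) \to ψ) \land (φ \land (φ \to (θ \to (ψ \lor (ψ \lor φ))))) = 0 \land 1 = 0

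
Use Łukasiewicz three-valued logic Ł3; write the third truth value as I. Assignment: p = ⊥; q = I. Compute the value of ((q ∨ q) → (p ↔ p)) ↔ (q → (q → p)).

q ∨ q = I ∨ I = I
p ↔ p = ⊥ ↔ ⊥ = ⊤
(q ∨ q) → (p ↔ p) = I → ⊤ = ⊤
q → p = I → ⊥ = I
q → (q → p) = I → I = ⊤
((q ∨ q) → (p ↔ p)) ↔ (q → (q → p)) = ⊤ ↔ ⊤ = ⊤

⊤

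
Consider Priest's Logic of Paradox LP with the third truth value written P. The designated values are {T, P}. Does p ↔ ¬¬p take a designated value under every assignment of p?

Every assignment of p over {T, P, F} gives a value in {T, P}.
In particular, with p=P: p ↔ ¬¬p = P.

Yes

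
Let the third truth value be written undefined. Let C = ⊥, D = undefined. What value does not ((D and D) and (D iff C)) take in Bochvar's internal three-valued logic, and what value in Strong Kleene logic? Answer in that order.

undefined; undefined

In Bochvar's internal three-valued logic: D and D = undefined and undefined = undefined
D iff C = undefined iff ⊥ = undefined
(D and D) and (D iff C) = undefined and undefined = undefined
not ((D and D) and (D iff C)) = not undefined = undefined
In Strong Kleene logic: D and D = undefined and undefined = undefined
D iff C = undefined iff ⊥ = undefined
(D and D) and (D iff C) = undefined and undefined = undefined
not ((D and D) and (D iff C)) = not undefined = undefined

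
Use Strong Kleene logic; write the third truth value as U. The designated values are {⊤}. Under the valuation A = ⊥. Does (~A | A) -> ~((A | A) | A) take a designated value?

~A = ~⊥ = ⊤
~A | A = ⊤ | ⊥ = ⊤
A | A = ⊥ | ⊥ = ⊥
(A | A) | A = ⊥ | ⊥ = ⊥
~((A | A) | A) = ~⊥ = ⊤
(~A | A) -> ~((A | A) | A) = ⊤ -> ⊤ = ⊤
⊤ ∈ {⊤}.

Yes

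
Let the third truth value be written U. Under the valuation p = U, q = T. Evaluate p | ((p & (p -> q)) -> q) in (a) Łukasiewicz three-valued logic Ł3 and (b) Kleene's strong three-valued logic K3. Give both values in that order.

In Łukasiewicz three-valued logic Ł3: p -> q = U -> T = T  [min(1, 1−½+1)]
p & (p -> q) = U & T = U
(p & (p -> q)) -> q = U -> T = T
p | ((p & (p -> q)) -> q) = U | T = T
In Kleene's strong three-valued logic K3: p -> q = U -> T = T  [~U | T]
p & (p -> q) = U & T = U
(p & (p -> q)) -> q = U -> T = T
p | ((p & (p -> q)) -> q) = U | T = T

T; T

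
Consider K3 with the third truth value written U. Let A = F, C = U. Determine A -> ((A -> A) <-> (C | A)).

T

A -> A = F -> F = T
C | A = U | F = U
(A -> A) <-> (C | A) = T <-> U = U
A -> ((A -> A) <-> (C | A)) = F -> U = T  [~F | U]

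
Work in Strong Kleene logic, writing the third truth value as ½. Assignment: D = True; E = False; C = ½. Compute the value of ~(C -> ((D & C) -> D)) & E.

D & C = True & ½ = ½
(D & C) -> D = ½ -> True = True  [~½ | True]
C -> ((D & C) -> D) = ½ -> True = True
~(C -> ((D & C) -> D)) = ~True = False
~(C -> ((D & C) -> D)) & E = False & False = False

False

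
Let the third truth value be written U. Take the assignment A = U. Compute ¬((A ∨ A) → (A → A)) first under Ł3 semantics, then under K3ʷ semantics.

In Ł3: A ∨ A = U ∨ U = U
A → A = U → U = T  [min(1, 1−½+½)]
(A ∨ A) → (A → A) = U → T = T
¬((A ∨ A) → (A → A)) = ¬T = F
In K3ʷ: A ∨ A = U ∨ U = U
A → A = U → U = U  [any arg is the third value ⇒ result is the third value]
(A ∨ A) → (A → A) = U → U = U
¬((A ∨ A) → (A → A)) = ¬U = U
They differ because Ł3 and K3ʷ treat U differently under the binary connectives.

F; U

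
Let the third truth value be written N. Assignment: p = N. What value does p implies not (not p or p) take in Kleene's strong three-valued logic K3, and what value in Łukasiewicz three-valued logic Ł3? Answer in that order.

In Kleene's strong three-valued logic K3: not p = not N = N
not p or p = N or N = N
not (not p or p) = not N = N
p implies not (not p or p) = N implies N = N
In Łukasiewicz three-valued logic Ł3: not p = not N = N
not p or p = N or N = N
not (not p or p) = not N = N
p implies not (not p or p) = N implies N = ⊤  [min(1, 1−½+½)]
They differ because Kleene's strong three-valued logic K3 and Łukasiewicz three-valued logic Ł3 treat N differently under implication.

N; ⊤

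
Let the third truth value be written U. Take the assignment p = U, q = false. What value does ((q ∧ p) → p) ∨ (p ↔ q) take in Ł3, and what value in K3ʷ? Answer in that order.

In Ł3: q ∧ p = false ∧ U = false
(q ∧ p) → p = false → U = true  [min(1, 1−0+½)]
p ↔ q = U ↔ false = U
((q ∧ p) → p) ∨ (p ↔ q) = true ∨ U = true
In K3ʷ: q ∧ p = false ∧ U = U
(q ∧ p) → p = U → U = U
p ↔ q = U ↔ false = U
((q ∧ p) → p) ∨ (p ↔ q) = U ∨ U = U
They differ because Ł3 and K3ʷ treat U differently under the binary connectives.

true; U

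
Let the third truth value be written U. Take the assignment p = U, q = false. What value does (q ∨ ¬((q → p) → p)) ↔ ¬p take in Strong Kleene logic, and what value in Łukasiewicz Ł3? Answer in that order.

U; true

In Strong Kleene logic: q → p = false → U = true
(q → p) → p = true → U = U
¬((q → p) → p) = ¬U = U
q ∨ ¬((q → p) → p) = false ∨ U = U
¬p = ¬U = U
(q ∨ ¬((q → p) → p)) ↔ ¬p = U ↔ U = U
In Łukasiewicz Ł3: q → p = false → U = true  [min(1, 1−0+½)]
(q → p) → p = true → U = U
¬((q → p) → p) = ¬U = U
q ∨ ¬((q → p) → p) = false ∨ U = U
¬p = ¬U = U
(q ∨ ¬((q → p) → p)) ↔ ¬p = U ↔ U = true
They differ because Strong Kleene logic and Łukasiewicz Ł3 treat U differently under implication.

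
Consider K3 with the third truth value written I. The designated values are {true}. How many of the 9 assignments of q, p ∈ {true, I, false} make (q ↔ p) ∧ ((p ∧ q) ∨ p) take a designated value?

1

Designated under: (q=true, p=true).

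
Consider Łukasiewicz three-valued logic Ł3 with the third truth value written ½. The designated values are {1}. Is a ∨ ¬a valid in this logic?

No

Countermodel: a=½ gives ½, which is not designated.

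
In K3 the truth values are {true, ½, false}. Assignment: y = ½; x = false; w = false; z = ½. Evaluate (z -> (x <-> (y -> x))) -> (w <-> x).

true

y -> x = ½ -> false = ½  [~½ | false]
x <-> (y -> x) = false <-> ½ = ½
z -> (x <-> (y -> x)) = ½ -> ½ = ½
w <-> x = false <-> false = true
(z -> (x <-> (y -> x))) -> (w <-> x) = ½ -> true = true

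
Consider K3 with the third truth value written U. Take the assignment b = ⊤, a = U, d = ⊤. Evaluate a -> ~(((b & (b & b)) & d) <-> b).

b & b = ⊤ & ⊤ = ⊤
b & (b & b) = ⊤ & ⊤ = ⊤
(b & (b & b)) & d = ⊤ & ⊤ = ⊤
((b & (b & b)) & d) <-> b = ⊤ <-> ⊤ = ⊤
~(((b & (b & b)) & d) <-> b) = ~⊤ = ⊥
a -> ~(((b & (b & b)) & d) <-> b) = U -> ⊥ = U  [~U | ⊥]

U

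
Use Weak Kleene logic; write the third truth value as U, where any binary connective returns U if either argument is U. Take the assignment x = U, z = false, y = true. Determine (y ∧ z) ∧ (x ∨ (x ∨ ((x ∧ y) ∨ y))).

y ∧ z = true ∧ false = false
x ∧ y = U ∧ true = U
(x ∧ y) ∨ y = U ∨ true = U
x ∨ ((x ∧ y) ∨ y) = U ∨ U = U
x ∨ (x ∨ ((x ∧ y) ∨ y)) = U ∨ U = U
(y ∧ z) ∧ (x ∨ (x ∨ ((x ∧ y) ∨ y))) = false ∧ U = U

U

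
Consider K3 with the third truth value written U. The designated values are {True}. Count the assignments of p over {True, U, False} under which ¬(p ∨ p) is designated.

1

p=True: False ·
p=U: U ·
p=False: True ✓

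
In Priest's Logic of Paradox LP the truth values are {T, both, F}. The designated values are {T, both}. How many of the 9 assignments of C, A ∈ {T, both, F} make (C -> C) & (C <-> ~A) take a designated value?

Of the 9 assignments, 7 give a value in {T, both}.

7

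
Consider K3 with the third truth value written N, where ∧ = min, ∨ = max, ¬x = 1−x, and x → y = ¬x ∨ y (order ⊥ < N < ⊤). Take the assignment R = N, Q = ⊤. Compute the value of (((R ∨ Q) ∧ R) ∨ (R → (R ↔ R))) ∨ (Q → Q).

R ∨ Q = N ∨ ⊤ = ⊤
(R ∨ Q) ∧ R = ⊤ ∧ N = N
R ↔ R = N ↔ N = N
R → (R ↔ R) = N → N = N  [¬N ∨ N]
((R ∨ Q) ∧ R) ∨ (R → (R ↔ R)) = N ∨ N = N
Q → Q = ⊤ → ⊤ = ⊤
(((R ∨ Q) ∧ R) ∨ (R → (R ↔ R))) ∨ (Q → Q) = N ∨ ⊤ = ⊤

⊤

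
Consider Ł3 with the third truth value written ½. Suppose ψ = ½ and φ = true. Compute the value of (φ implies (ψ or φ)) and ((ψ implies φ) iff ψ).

½

ψ or φ = ½ or true = true
φ implies (ψ or φ) = true implies true = true
ψ implies φ = ½ implies true = true
(ψ implies φ) iff ψ = true iff ½ = ½
(φ implies (ψ or φ)) and ((ψ implies φ) iff ψ) = true and ½ = ½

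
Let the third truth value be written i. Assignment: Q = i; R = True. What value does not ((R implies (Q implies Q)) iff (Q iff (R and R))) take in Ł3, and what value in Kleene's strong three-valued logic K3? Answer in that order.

In Ł3: Q implies Q = i implies i = True
R implies (Q implies Q) = True implies True = True
R and R = True and True = True
Q iff (R and R) = i iff True = i
(R implies (Q implies Q)) iff (Q iff (R and R)) = True iff i = i
not ((R implies (Q implies Q)) iff (Q iff (R and R))) = not i = i
In Kleene's strong three-valued logic K3: Q implies Q = i implies i = i
R implies (Q implies Q) = True implies i = i
R and R = True and True = True
Q iff (R and R) = i iff True = i
(R implies (Q implies Q)) iff (Q iff (R and R)) = i iff i = i
not ((R implies (Q implies Q)) iff (Q iff (R and R))) = not i = i

i; i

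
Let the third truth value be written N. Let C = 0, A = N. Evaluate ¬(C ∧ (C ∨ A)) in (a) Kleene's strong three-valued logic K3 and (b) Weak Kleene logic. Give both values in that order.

1; N

In Kleene's strong three-valued logic K3: C ∨ A = 0 ∨ N = N
C ∧ (C ∨ A) = 0 ∧ N = 0
¬(C ∧ (C ∨ A)) = ¬0 = 1
In Weak Kleene logic: C ∨ A = 0 ∨ N = N
C ∧ (C ∨ A) = 0 ∧ N = N
¬(C ∧ (C ∨ A)) = ¬N = N
They differ because Kleene's strong three-valued logic K3 and Weak Kleene logic treat N differently under the binary connectives.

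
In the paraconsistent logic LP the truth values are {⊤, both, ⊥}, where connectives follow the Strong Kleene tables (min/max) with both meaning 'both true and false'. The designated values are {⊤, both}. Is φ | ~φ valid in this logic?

Yes

Every assignment of φ over {⊤, both, ⊥} gives a value in {⊤, both}.
In particular, with φ=both: φ | ~φ = both.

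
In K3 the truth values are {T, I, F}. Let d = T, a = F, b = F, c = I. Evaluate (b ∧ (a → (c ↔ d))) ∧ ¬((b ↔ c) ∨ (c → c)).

F

c ↔ d = I ↔ T = I
a → (c ↔ d) = F → I = T  [¬F ∨ I]
b ∧ (a → (c ↔ d)) = F ∧ T = F
b ↔ c = F ↔ I = I
c → c = I → I = I
(b ↔ c) ∨ (c → c) = I ∨ I = I
¬((b ↔ c) ∨ (c → c)) = ¬I = I
(b ∧ (a → (c ↔ d))) ∧ ¬((b ↔ c) ∨ (c → c)) = F ∧ I = F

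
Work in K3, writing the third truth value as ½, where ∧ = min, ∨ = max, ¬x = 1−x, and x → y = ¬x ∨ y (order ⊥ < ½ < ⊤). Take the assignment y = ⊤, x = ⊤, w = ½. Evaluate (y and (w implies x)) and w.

½

w implies x = ½ implies ⊤ = ⊤  [not ½ or ⊤]
y and (w implies x) = ⊤ and ⊤ = ⊤
(y and (w implies x)) and w = ⊤ and ½ = ½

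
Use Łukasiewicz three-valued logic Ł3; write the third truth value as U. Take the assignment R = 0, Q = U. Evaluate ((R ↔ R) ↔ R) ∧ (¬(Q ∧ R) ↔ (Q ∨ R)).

0

R ↔ R = 0 ↔ 0 = 1
(R ↔ R) ↔ R = 1 ↔ 0 = 0
Q ∧ R = U ∧ 0 = 0
¬(Q ∧ R) = ¬0 = 1
Q ∨ R = U ∨ 0 = U
¬(Q ∧ R) ↔ (Q ∨ R) = 1 ↔ U = U  [1 − |1−½|]
((R ↔ R) ↔ R) ∧ (¬(Q ∧ R) ↔ (Q ∨ R)) = 0 ∧ U = 0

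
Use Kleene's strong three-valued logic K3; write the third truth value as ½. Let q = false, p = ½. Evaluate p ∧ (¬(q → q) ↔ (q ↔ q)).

q → q = false → false = true
¬(q → q) = ¬true = false
q ↔ q = false ↔ false = true
¬(q → q) ↔ (q ↔ q) = false ↔ true = false
p ∧ (¬(q → q) ↔ (q ↔ q)) = ½ ∧ false = false

false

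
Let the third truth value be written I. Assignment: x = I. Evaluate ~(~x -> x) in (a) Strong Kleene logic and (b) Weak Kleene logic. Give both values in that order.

I; I

In Strong Kleene logic: ~x = ~I = I
~x -> x = I -> I = I  [~I | I]
~(~x -> x) = ~I = I
In Weak Kleene logic: ~x = ~I = I
~x -> x = I -> I = I
~(~x -> x) = ~I = I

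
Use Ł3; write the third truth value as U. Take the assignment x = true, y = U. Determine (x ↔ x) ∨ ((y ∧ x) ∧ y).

x ↔ x = true ↔ true = true
y ∧ x = U ∧ true = U
(y ∧ x) ∧ y = U ∧ U = U
(x ↔ x) ∨ ((y ∧ x) ∧ y) = true ∨ U = true

true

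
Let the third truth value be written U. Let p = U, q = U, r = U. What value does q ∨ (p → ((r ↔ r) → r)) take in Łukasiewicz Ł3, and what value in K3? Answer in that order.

In Łukasiewicz Ł3: r ↔ r = U ↔ U = T  [1 − |½−½|]
(r ↔ r) → r = T → U = U
p → ((r ↔ r) → r) = U → U = T
q ∨ (p → ((r ↔ r) → r)) = U ∨ T = T
In K3: r ↔ r = U ↔ U = U
(r ↔ r) → r = U → U = U  [¬U ∨ U]
p → ((r ↔ r) → r) = U → U = U
q ∨ (p → ((r ↔ r) → r)) = U ∨ U = U
They differ because Łukasiewicz Ł3 and K3 treat U differently under implication.

T; U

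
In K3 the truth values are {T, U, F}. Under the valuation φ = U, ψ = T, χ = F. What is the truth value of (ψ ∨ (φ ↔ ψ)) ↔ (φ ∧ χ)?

φ ↔ ψ = U ↔ T = U
ψ ∨ (φ ↔ ψ) = T ∨ U = T
φ ∧ χ = U ∧ F = F
(ψ ∨ (φ ↔ ψ)) ↔ (φ ∧ χ) = T ↔ F = F

F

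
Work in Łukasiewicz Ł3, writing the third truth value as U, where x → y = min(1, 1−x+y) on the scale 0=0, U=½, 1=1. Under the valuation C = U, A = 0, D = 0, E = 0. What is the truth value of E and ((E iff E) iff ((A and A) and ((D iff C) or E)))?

0

E iff E = 0 iff 0 = 1
A and A = 0 and 0 = 0
D iff C = 0 iff U = U  [1 − |0−½|]
(D iff C) or E = U or 0 = U
(A and A) and ((D iff C) or E) = 0 and U = 0
(E iff E) iff ((A and A) and ((D iff C) or E)) = 1 iff 0 = 0
E and ((E iff E) iff ((A and A) and ((D iff C) or E))) = 0 and 0 = 0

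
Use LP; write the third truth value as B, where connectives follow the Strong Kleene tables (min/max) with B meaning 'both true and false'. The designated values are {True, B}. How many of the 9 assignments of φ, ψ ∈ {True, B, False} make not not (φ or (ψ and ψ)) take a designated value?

8

Of the 9 assignments, 8 give a value in {True, B}.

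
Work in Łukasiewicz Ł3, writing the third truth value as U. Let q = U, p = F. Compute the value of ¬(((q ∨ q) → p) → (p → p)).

q ∨ q = U ∨ U = U
(q ∨ q) → p = U → F = U
p → p = F → F = T
((q ∨ q) → p) → (p → p) = U → T = T
¬(((q ∨ q) → p) → (p → p)) = ¬T = F

F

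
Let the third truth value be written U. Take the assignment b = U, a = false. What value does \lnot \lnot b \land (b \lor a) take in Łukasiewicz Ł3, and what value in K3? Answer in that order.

U; U

In Łukasiewicz Ł3: \lnot b = \lnot U = U
\lnot \lnot b = \lnot U = U
b \lor a = U \lor false = U
\lnot \lnot b \land (b \lor a) = U \land U = U
In K3: \lnot b = \lnot U = U
\lnot \lnot b = \lnot U = U
b \lor a = U \lor false = U
\lnot \lnot b \land (b \lor a) = U \land U = U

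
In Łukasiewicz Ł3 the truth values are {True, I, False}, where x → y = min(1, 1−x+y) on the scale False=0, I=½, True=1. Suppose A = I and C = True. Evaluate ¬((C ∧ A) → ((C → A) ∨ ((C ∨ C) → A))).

C ∧ A = True ∧ I = I
C → A = True → I = I  [min(1, 1−1+½)]
C ∨ C = True ∨ True = True
(C ∨ C) → A = True → I = I
(C → A) ∨ ((C ∨ C) → A) = I ∨ I = I
(C ∧ A) → ((C → A) ∨ ((C ∨ C) → A)) = I → I = True
¬((C ∧ A) → ((C → A) ∨ ((C ∨ C) → A))) = ¬True = False

False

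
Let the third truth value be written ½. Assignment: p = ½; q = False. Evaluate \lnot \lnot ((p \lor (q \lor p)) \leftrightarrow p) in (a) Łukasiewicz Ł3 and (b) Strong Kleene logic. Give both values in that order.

True; ½

In Łukasiewicz Ł3: q \lor p = False \lor ½ = ½
p \lor (q \lor p) = ½ \lor ½ = ½
(p \lor (q \lor p)) \leftrightarrow p = ½ \leftrightarrow ½ = True  [1 − |½−½|]
\lnot ((p \lor (q \lor p)) \leftrightarrow p) = \lnot True = False
\lnot \lnot ((p \lor (q \lor p)) \leftrightarrow p) = \lnot False = True
In Strong Kleene logic: q \lor p = False \lor ½ = ½
p \lor (q \lor p) = ½ \lor ½ = ½
(p \lor (q \lor p)) \leftrightarrow p = ½ \leftrightarrow ½ = ½
\lnot ((p \lor (q \lor p)) \leftrightarrow p) = \lnot ½ = ½
\lnot \lnot ((p \lor (q \lor p)) \leftrightarrow p) = \lnot ½ = ½
They differ because Łukasiewicz Ł3 and Strong Kleene logic treat ½ differently under implication.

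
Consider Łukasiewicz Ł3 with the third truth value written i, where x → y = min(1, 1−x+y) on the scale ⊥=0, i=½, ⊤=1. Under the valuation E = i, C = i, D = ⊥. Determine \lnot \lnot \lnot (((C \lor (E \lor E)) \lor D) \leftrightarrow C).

⊥

E \lor E = i \lor i = i
C \lor (E \lor E) = i \lor i = i
(C \lor (E \lor E)) \lor D = i \lor ⊥ = i
((C \lor (E \lor E)) \lor D) \leftrightarrow C = i \leftrightarrow i = ⊤  [1 − |½−½|]
\lnot (((C \lor (E \lor E)) \lor D) \leftrightarrow C) = \lnot ⊤ = ⊥
\lnot \lnot (((C \lor (E \lor E)) \lor D) \leftrightarrow C) = \lnot ⊥ = ⊤
\lnot \lnot \lnot (((C \lor (E \lor E)) \lor D) \leftrightarrow C) = \lnot ⊤ = ⊥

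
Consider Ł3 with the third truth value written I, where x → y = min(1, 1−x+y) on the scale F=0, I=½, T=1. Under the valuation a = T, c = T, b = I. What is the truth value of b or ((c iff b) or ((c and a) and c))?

T

c iff b = T iff I = I  [1 − |1−½|]
c and a = T and T = T
(c and a) and c = T and T = T
(c iff b) or ((c and a) and c) = I or T = T
b or ((c iff b) or ((c and a) and c)) = I or T = T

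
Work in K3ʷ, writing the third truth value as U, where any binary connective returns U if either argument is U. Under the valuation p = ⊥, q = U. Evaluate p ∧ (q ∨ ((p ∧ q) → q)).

p ∧ q = ⊥ ∧ U = U
(p ∧ q) → q = U → U = U
q ∨ ((p ∧ q) → q) = U ∨ U = U
p ∧ (q ∨ ((p ∧ q) → q)) = ⊥ ∧ U = U

U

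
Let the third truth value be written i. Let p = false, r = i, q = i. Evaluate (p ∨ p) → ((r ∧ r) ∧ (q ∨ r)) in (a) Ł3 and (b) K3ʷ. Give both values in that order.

true; i

In Ł3: p ∨ p = false ∨ false = false
r ∧ r = i ∧ i = i
q ∨ r = i ∨ i = i
(r ∧ r) ∧ (q ∨ r) = i ∧ i = i
(p ∨ p) → ((r ∧ r) ∧ (q ∨ r)) = false → i = true  [min(1, 1−0+½)]
In K3ʷ: p ∨ p = false ∨ false = false
r ∧ r = i ∧ i = i
q ∨ r = i ∨ i = i
(r ∧ r) ∧ (q ∨ r) = i ∧ i = i
(p ∨ p) → ((r ∧ r) ∧ (q ∨ r)) = false → i = i  [any arg is the third value ⇒ result is the third value]
They differ because Ł3 and K3ʷ treat i differently under the binary connectives.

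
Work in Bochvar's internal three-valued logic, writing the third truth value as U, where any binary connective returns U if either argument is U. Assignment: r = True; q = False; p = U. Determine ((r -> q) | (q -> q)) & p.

r -> q = True -> False = False
q -> q = False -> False = True
(r -> q) | (q -> q) = False | True = True
((r -> q) | (q -> q)) & p = True & U = U

U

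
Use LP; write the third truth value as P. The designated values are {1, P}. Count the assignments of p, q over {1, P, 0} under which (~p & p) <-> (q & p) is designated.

Of the 9 assignments, 8 give a value in {1, P}.

8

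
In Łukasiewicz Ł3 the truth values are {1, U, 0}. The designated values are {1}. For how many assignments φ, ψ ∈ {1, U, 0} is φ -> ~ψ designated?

Of the 9 assignments, 6 give a value in {1}.

6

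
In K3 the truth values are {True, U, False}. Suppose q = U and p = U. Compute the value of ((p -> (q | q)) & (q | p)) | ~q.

q | q = U | U = U
p -> (q | q) = U -> U = U
q | p = U | U = U
(p -> (q | q)) & (q | p) = U & U = U
~q = ~U = U
((p -> (q | q)) & (q | p)) | ~q = U | U = U

U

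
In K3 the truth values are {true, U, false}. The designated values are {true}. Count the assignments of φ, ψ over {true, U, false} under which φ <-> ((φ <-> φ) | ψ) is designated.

3

Designated under: (φ=true, ψ=true); (φ=true, ψ=U); (φ=true, ψ=false).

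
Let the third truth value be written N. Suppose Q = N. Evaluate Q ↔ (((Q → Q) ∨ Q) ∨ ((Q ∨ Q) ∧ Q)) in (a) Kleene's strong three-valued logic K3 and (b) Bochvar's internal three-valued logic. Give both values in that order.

In Kleene's strong three-valued logic K3: Q → Q = N → N = N  [¬N ∨ N]
(Q → Q) ∨ Q = N ∨ N = N
Q ∨ Q = N ∨ N = N
(Q ∨ Q) ∧ Q = N ∧ N = N
((Q → Q) ∨ Q) ∨ ((Q ∨ Q) ∧ Q) = N ∨ N = N
Q ↔ (((Q → Q) ∨ Q) ∨ ((Q ∨ Q) ∧ Q)) = N ↔ N = N
In Bochvar's internal three-valued logic: Q → Q = N → N = N  [any arg is the third value ⇒ result is the third value]
(Q → Q) ∨ Q = N ∨ N = N
Q ∨ Q = N ∨ N = N
(Q ∨ Q) ∧ Q = N ∧ N = N
((Q → Q) ∨ Q) ∨ ((Q ∨ Q) ∧ Q) = N ∨ N = N
Q ↔ (((Q → Q) ∨ Q) ∨ ((Q ∨ Q) ∧ Q)) = N ↔ N = N

N; N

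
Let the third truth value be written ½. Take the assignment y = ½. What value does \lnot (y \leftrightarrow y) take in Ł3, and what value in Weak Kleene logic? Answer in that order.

In Ł3: y \leftrightarrow y = ½ \leftrightarrow ½ = true  [1 − |½−½|]
\lnot (y \leftrightarrow y) = \lnot true = false
In Weak Kleene logic: y \leftrightarrow y = ½ \leftrightarrow ½ = ½
\lnot (y \leftrightarrow y) = \lnot ½ = ½
They differ because Ł3 and Weak Kleene logic treat ½ differently under the binary connectives.

false; ½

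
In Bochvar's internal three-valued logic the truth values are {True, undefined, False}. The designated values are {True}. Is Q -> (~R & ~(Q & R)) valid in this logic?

No

Countermodel: Q=True, R=True gives False, which is not designated.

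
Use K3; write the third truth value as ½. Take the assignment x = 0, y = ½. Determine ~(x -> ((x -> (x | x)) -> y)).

x | x = 0 | 0 = 0
x -> (x | x) = 0 -> 0 = 1
(x -> (x | x)) -> y = 1 -> ½ = ½  [~1 | ½]
x -> ((x -> (x | x)) -> y) = 0 -> ½ = 1
~(x -> ((x -> (x | x)) -> y)) = ~1 = 0

0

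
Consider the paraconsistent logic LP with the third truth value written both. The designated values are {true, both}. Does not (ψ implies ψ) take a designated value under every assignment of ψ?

Countermodel: ψ=true gives false, which is not designated.

No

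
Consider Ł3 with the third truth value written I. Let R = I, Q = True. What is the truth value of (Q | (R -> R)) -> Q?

R -> R = I -> I = True
Q | (R -> R) = True | True = True
(Q | (R -> R)) -> Q = True -> True = True

True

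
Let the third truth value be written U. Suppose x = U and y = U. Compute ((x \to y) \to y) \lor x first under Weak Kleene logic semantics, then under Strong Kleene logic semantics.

U; U

In Weak Kleene logic: x \to y = U \to U = U  [any arg is the third value ⇒ result is the third value]
(x \to y) \to y = U \to U = U
((x \to y) \to y) \lor x = U \lor U = U
In Strong Kleene logic: x \to y = U \to U = U
(x \to y) \to y = U \to U = U
((x \to y) \to y) \lor x = U \lor U = U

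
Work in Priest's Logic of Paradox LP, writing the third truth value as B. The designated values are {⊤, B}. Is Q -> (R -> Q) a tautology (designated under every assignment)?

Every assignment of Q, R over {⊤, B, ⊥} gives a value in {⊤, B}.
In particular, with Q=B, R=B: Q -> (R -> Q) = B.

Yes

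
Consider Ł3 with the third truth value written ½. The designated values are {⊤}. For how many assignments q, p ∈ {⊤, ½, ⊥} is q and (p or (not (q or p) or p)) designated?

1

Designated under: (q=⊤, p=⊤).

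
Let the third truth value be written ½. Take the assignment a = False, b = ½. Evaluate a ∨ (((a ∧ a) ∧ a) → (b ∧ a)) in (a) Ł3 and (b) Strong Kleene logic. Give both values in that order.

In Ł3: a ∧ a = False ∧ False = False
(a ∧ a) ∧ a = False ∧ False = False
b ∧ a = ½ ∧ False = False
((a ∧ a) ∧ a) → (b ∧ a) = False → False = True
a ∨ (((a ∧ a) ∧ a) → (b ∧ a)) = False ∨ True = True
In Strong Kleene logic: a ∧ a = False ∧ False = False
(a ∧ a) ∧ a = False ∧ False = False
b ∧ a = ½ ∧ False = False
((a ∧ a) ∧ a) → (b ∧ a) = False → False = True
a ∨ (((a ∧ a) ∧ a) → (b ∧ a)) = False ∨ True = True

True; True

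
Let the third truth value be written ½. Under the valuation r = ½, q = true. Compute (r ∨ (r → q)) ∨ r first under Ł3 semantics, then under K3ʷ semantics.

true; ½

In Ł3: r → q = ½ → true = true
r ∨ (r → q) = ½ ∨ true = true
(r ∨ (r → q)) ∨ r = true ∨ ½ = true
In K3ʷ: r → q = ½ → true = ½
r ∨ (r → q) = ½ ∨ ½ = ½
(r ∨ (r → q)) ∨ r = ½ ∨ ½ = ½
They differ because Ł3 and K3ʷ treat ½ differently under the binary connectives.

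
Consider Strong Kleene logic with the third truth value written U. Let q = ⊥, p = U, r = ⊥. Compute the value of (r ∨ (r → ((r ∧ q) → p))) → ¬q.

⊤

r ∧ q = ⊥ ∧ ⊥ = ⊥
(r ∧ q) → p = ⊥ → U = ⊤  [¬⊥ ∨ U]
r → ((r ∧ q) → p) = ⊥ → ⊤ = ⊤
r ∨ (r → ((r ∧ q) → p)) = ⊥ ∨ ⊤ = ⊤
¬q = ¬⊥ = ⊤
(r ∨ (r → ((r ∧ q) → p))) → ¬q = ⊤ → ⊤ = ⊤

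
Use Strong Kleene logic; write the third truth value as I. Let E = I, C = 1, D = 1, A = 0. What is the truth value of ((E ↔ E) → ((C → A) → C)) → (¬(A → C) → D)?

1

E ↔ E = I ↔ I = I
C → A = 1 → 0 = 0
(C → A) → C = 0 → 1 = 1
(E ↔ E) → ((C → A) → C) = I → 1 = 1  [¬I ∨ 1]
A → C = 0 → 1 = 1
¬(A → C) = ¬1 = 0
¬(A → C) → D = 0 → 1 = 1
((E ↔ E) → ((C → A) → C)) → (¬(A → C) → D) = 1 → 1 = 1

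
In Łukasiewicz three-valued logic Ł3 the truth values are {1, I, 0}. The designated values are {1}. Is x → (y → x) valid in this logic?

Yes

Every assignment of x, y over {1, I, 0} gives a value in {1}.
In particular, with x=I, y=I: x → (y → x) = 1.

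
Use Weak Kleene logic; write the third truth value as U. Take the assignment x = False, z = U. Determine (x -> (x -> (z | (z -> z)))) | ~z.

U

z -> z = U -> U = U  [any arg is the third value ⇒ result is the third value]
z | (z -> z) = U | U = U
x -> (z | (z -> z)) = False -> U = U
x -> (x -> (z | (z -> z))) = False -> U = U
~z = ~U = U
(x -> (x -> (z | (z -> z)))) | ~z = U | U = U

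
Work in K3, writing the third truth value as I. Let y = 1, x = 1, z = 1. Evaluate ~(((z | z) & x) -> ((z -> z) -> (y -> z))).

z | z = 1 | 1 = 1
(z | z) & x = 1 & 1 = 1
z -> z = 1 -> 1 = 1
y -> z = 1 -> 1 = 1
(z -> z) -> (y -> z) = 1 -> 1 = 1
((z | z) & x) -> ((z -> z) -> (y -> z)) = 1 -> 1 = 1
~(((z | z) & x) -> ((z -> z) -> (y -> z))) = ~1 = 0

0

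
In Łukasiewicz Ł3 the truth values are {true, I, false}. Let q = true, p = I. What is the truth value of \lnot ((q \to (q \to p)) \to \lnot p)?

false

q \to p = true \to I = I
q \to (q \to p) = true \to I = I
\lnot p = \lnot I = I
(q \to (q \to p)) \to \lnot p = I \to I = true
\lnot ((q \to (q \to p)) \to \lnot p) = \lnot true = false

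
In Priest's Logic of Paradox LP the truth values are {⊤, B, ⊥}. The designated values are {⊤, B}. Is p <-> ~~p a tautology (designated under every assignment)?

Every assignment of p over {⊤, B, ⊥} gives a value in {⊤, B}.
In particular, with p=B: p <-> ~~p = B.

Yes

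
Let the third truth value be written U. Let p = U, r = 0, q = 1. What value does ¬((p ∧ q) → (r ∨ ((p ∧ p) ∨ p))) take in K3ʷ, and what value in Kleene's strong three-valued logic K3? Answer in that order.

U; U

In K3ʷ: p ∧ q = U ∧ 1 = U
p ∧ p = U ∧ U = U
(p ∧ p) ∨ p = U ∨ U = U
r ∨ ((p ∧ p) ∨ p) = 0 ∨ U = U
(p ∧ q) → (r ∨ ((p ∧ p) ∨ p)) = U → U = U  [any arg is the third value ⇒ result is the third value]
¬((p ∧ q) → (r ∨ ((p ∧ p) ∨ p))) = ¬U = U
In Kleene's strong three-valued logic K3: p ∧ q = U ∧ 1 = U
p ∧ p = U ∧ U = U
(p ∧ p) ∨ p = U ∨ U = U
r ∨ ((p ∧ p) ∨ p) = 0 ∨ U = U
(p ∧ q) → (r ∨ ((p ∧ p) ∨ p)) = U → U = U  [¬U ∨ U]
¬((p ∧ q) → (r ∨ ((p ∧ p) ∨ p))) = ¬U = U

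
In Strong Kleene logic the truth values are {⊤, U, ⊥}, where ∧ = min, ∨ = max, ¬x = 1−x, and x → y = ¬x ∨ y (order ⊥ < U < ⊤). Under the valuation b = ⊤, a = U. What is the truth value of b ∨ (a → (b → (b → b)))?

b → b = ⊤ → ⊤ = ⊤
b → (b → b) = ⊤ → ⊤ = ⊤
a → (b → (b → b)) = U → ⊤ = ⊤
b ∨ (a → (b → (b → b))) = ⊤ ∨ ⊤ = ⊤

⊤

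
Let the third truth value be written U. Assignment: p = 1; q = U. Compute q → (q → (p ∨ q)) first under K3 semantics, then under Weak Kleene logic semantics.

In K3: p ∨ q = 1 ∨ U = 1
q → (p ∨ q) = U → 1 = 1  [¬U ∨ 1]
q → (q → (p ∨ q)) = U → 1 = 1
In Weak Kleene logic: p ∨ q = 1 ∨ U = U
q → (p ∨ q) = U → U = U
q → (q → (p ∨ q)) = U → U = U
They differ because K3 and Weak Kleene logic treat U differently under the binary connectives.

1; U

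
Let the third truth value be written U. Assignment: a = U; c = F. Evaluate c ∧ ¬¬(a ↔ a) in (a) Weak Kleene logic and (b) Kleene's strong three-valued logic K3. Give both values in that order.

In Weak Kleene logic: a ↔ a = U ↔ U = U
¬(a ↔ a) = ¬U = U
¬¬(a ↔ a) = ¬U = U
c ∧ ¬¬(a ↔ a) = F ∧ U = U
In Kleene's strong three-valued logic K3: a ↔ a = U ↔ U = U
¬(a ↔ a) = ¬U = U
¬¬(a ↔ a) = ¬U = U
c ∧ ¬¬(a ↔ a) = F ∧ U = F
They differ because Weak Kleene logic and Kleene's strong three-valued logic K3 treat U differently under the binary connectives.

U; F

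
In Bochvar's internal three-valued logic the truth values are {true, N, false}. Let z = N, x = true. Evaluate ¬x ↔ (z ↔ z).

N

¬x = ¬true = false
z ↔ z = N ↔ N = N
¬x ↔ (z ↔ z) = false ↔ N = N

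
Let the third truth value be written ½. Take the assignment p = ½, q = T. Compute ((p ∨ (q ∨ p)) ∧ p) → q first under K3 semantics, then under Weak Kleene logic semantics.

T; ½

In K3: q ∨ p = T ∨ ½ = T
p ∨ (q ∨ p) = ½ ∨ T = T
(p ∨ (q ∨ p)) ∧ p = T ∧ ½ = ½
((p ∨ (q ∨ p)) ∧ p) → q = ½ → T = T
In Weak Kleene logic: q ∨ p = T ∨ ½ = ½
p ∨ (q ∨ p) = ½ ∨ ½ = ½
(p ∨ (q ∨ p)) ∧ p = ½ ∧ ½ = ½
((p ∨ (q ∨ p)) ∧ p) → q = ½ → T = ½  [any arg is the third value ⇒ result is the third value]
They differ because K3 and Weak Kleene logic treat ½ differently under the binary connectives.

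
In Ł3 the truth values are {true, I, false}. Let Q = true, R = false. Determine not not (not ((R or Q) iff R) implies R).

R or Q = false or true = true
(R or Q) iff R = true iff false = false
not ((R or Q) iff R) = not false = true
not ((R or Q) iff R) implies R = true implies false = false
not (not ((R or Q) iff R) implies R) = not false = true
not not (not ((R or Q) iff R) implies R) = not true = false

false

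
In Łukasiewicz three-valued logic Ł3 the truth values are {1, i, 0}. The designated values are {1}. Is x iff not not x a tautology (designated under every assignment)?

Every assignment of x over {1, i, 0} gives a value in {1}.
In particular, with x=i: x iff not not x = 1.

Yes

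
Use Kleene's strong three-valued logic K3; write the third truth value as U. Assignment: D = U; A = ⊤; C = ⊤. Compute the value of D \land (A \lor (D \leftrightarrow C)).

U

D \leftrightarrow C = U \leftrightarrow ⊤ = U
A \lor (D \leftrightarrow C) = ⊤ \lor U = ⊤
D \land (A \lor (D \leftrightarrow C)) = U \land ⊤ = U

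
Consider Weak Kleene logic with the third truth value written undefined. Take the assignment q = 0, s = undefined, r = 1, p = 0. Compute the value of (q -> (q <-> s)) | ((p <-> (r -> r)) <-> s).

q <-> s = 0 <-> undefined = undefined
q -> (q <-> s) = 0 -> undefined = undefined  [any arg is the third value ⇒ result is the third value]
r -> r = 1 -> 1 = 1
p <-> (r -> r) = 0 <-> 1 = 0
(p <-> (r -> r)) <-> s = 0 <-> undefined = undefined
(q -> (q <-> s)) | ((p <-> (r -> r)) <-> s) = undefined | undefined = undefined

undefined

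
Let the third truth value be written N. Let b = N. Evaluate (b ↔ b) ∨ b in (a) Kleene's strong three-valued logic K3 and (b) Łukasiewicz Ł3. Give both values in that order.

In Kleene's strong three-valued logic K3: b ↔ b = N ↔ N = N
(b ↔ b) ∨ b = N ∨ N = N
In Łukasiewicz Ł3: b ↔ b = N ↔ N = 1  [1 − |½−½|]
(b ↔ b) ∨ b = 1 ∨ N = 1
They differ because Kleene's strong three-valued logic K3 and Łukasiewicz Ł3 treat N differently under implication.

N; 1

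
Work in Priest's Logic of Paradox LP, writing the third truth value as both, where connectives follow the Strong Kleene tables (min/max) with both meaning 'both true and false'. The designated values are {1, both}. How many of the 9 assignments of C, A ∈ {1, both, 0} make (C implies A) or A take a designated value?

8

Of the 9 assignments, 8 give a value in {1, both}.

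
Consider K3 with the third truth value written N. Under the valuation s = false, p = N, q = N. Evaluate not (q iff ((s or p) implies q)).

N

s or p = false or N = N
(s or p) implies q = N implies N = N  [not N or N]
q iff ((s or p) implies q) = N iff N = N
not (q iff ((s or p) implies q)) = not N = N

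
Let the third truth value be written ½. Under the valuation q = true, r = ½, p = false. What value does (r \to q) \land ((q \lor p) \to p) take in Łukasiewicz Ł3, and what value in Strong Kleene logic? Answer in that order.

In Łukasiewicz Ł3: r \to q = ½ \to true = true  [min(1, 1−½+1)]
q \lor p = true \lor false = true
(q \lor p) \to p = true \to false = false
(r \to q) \land ((q \lor p) \to p) = true \land false = false
In Strong Kleene logic: r \to q = ½ \to true = true  [\lnot ½ \lor true]
q \lor p = true \lor false = true
(q \lor p) \to p = true \to false = false
(r \to q) \land ((q \lor p) \to p) = true \land false = false

false; false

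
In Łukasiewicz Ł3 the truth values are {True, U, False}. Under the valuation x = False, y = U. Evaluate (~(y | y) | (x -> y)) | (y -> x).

True

y | y = U | U = U
~(y | y) = ~U = U
x -> y = False -> U = True
~(y | y) | (x -> y) = U | True = True
y -> x = U -> False = U
(~(y | y) | (x -> y)) | (y -> x) = True | U = True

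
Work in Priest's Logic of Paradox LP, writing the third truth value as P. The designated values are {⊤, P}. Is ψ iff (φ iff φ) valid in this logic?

Countermodel: ψ=⊥, φ=⊤ gives ⊥, which is not designated.

No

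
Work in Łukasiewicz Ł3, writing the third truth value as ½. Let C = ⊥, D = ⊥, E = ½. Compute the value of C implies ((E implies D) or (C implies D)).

⊤

E implies D = ½ implies ⊥ = ½
C implies D = ⊥ implies ⊥ = ⊤
(E implies D) or (C implies D) = ½ or ⊤ = ⊤
C implies ((E implies D) or (C implies D)) = ⊥ implies ⊤ = ⊤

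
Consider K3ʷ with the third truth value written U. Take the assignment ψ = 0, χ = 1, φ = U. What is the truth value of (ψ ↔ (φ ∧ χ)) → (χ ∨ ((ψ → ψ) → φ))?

φ ∧ χ = U ∧ 1 = U
ψ ↔ (φ ∧ χ) = 0 ↔ U = U
ψ → ψ = 0 → 0 = 1
(ψ → ψ) → φ = 1 → U = U  [any arg is the third value ⇒ result is the third value]
χ ∨ ((ψ → ψ) → φ) = 1 ∨ U = U
(ψ ↔ (φ ∧ χ)) → (χ ∨ ((ψ → ψ) → φ)) = U → U = U

U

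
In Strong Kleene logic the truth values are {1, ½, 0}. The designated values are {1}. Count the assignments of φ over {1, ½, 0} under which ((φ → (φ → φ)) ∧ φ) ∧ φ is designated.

1

φ=1: 1 ✓
φ=½: ½ ·
φ=0: 0 ·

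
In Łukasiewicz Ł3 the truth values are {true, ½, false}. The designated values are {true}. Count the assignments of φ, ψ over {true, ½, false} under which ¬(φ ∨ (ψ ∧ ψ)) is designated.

1

Designated under: (φ=false, ψ=false).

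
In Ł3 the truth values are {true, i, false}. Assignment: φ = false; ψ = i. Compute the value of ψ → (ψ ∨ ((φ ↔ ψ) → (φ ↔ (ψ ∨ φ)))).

φ ↔ ψ = false ↔ i = i
ψ ∨ φ = i ∨ false = i
φ ↔ (ψ ∨ φ) = false ↔ i = i
(φ ↔ ψ) → (φ ↔ (ψ ∨ φ)) = i → i = true
ψ ∨ ((φ ↔ ψ) → (φ ↔ (ψ ∨ φ))) = i ∨ true = true
ψ → (ψ ∨ ((φ ↔ ψ) → (φ ↔ (ψ ∨ φ)))) = i → true = true

true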